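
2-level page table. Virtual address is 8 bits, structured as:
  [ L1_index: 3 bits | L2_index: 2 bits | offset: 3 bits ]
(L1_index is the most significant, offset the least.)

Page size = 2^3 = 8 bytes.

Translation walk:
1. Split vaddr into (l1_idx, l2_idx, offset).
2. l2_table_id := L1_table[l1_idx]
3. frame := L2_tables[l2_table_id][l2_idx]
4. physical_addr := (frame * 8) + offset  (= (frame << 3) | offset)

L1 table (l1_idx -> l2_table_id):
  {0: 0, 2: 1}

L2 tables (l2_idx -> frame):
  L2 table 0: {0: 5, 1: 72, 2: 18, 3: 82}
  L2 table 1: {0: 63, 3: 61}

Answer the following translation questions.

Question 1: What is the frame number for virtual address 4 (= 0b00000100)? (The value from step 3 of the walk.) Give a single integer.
vaddr = 4: l1_idx=0, l2_idx=0
L1[0] = 0; L2[0][0] = 5

Answer: 5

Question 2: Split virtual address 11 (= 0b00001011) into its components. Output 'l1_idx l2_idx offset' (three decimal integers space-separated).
vaddr = 11 = 0b00001011
  top 3 bits -> l1_idx = 0
  next 2 bits -> l2_idx = 1
  bottom 3 bits -> offset = 3

Answer: 0 1 3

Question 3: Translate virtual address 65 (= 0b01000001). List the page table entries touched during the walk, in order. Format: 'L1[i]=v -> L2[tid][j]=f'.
Answer: L1[2]=1 -> L2[1][0]=63

Derivation:
vaddr = 65 = 0b01000001
Split: l1_idx=2, l2_idx=0, offset=1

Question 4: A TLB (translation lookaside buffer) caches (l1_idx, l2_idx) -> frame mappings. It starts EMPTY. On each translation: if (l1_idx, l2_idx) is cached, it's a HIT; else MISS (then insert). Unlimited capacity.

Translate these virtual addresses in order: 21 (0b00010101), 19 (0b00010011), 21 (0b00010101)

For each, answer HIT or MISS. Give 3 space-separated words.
vaddr=21: (0,2) not in TLB -> MISS, insert
vaddr=19: (0,2) in TLB -> HIT
vaddr=21: (0,2) in TLB -> HIT

Answer: MISS HIT HIT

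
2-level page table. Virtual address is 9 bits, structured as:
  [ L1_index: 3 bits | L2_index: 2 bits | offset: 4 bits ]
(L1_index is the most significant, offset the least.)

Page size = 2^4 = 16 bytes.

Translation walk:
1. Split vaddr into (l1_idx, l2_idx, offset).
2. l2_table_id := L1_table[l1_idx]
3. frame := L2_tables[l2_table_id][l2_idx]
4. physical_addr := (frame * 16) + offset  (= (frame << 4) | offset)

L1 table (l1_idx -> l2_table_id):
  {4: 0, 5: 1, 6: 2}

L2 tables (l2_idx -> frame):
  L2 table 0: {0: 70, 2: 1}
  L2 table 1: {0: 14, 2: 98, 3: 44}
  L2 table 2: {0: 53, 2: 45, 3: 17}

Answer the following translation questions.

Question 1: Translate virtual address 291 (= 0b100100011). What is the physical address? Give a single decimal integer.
vaddr = 291 = 0b100100011
Split: l1_idx=4, l2_idx=2, offset=3
L1[4] = 0
L2[0][2] = 1
paddr = 1 * 16 + 3 = 19

Answer: 19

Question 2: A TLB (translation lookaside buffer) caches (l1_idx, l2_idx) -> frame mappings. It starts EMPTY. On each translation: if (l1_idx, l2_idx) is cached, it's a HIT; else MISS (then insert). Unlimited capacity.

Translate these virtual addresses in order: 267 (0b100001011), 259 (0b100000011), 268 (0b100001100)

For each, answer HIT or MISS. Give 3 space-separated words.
vaddr=267: (4,0) not in TLB -> MISS, insert
vaddr=259: (4,0) in TLB -> HIT
vaddr=268: (4,0) in TLB -> HIT

Answer: MISS HIT HIT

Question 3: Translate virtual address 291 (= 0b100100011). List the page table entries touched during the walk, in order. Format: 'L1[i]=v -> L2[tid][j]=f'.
Answer: L1[4]=0 -> L2[0][2]=1

Derivation:
vaddr = 291 = 0b100100011
Split: l1_idx=4, l2_idx=2, offset=3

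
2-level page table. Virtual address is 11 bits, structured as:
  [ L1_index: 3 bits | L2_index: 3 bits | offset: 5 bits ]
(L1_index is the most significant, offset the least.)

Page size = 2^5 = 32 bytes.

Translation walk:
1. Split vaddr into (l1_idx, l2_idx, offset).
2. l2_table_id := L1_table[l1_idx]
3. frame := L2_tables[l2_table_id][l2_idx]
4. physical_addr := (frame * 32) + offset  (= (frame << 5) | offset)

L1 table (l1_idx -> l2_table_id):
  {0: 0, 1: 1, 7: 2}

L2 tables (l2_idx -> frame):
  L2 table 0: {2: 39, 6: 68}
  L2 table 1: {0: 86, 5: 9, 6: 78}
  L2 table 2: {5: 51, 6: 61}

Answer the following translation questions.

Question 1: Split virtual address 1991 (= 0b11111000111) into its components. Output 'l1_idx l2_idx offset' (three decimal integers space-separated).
vaddr = 1991 = 0b11111000111
  top 3 bits -> l1_idx = 7
  next 3 bits -> l2_idx = 6
  bottom 5 bits -> offset = 7

Answer: 7 6 7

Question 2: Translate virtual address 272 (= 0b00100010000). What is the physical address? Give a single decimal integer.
vaddr = 272 = 0b00100010000
Split: l1_idx=1, l2_idx=0, offset=16
L1[1] = 1
L2[1][0] = 86
paddr = 86 * 32 + 16 = 2768

Answer: 2768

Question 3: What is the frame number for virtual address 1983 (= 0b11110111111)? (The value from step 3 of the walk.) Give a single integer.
Answer: 51

Derivation:
vaddr = 1983: l1_idx=7, l2_idx=5
L1[7] = 2; L2[2][5] = 51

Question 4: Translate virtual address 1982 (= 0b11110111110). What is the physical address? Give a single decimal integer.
Answer: 1662

Derivation:
vaddr = 1982 = 0b11110111110
Split: l1_idx=7, l2_idx=5, offset=30
L1[7] = 2
L2[2][5] = 51
paddr = 51 * 32 + 30 = 1662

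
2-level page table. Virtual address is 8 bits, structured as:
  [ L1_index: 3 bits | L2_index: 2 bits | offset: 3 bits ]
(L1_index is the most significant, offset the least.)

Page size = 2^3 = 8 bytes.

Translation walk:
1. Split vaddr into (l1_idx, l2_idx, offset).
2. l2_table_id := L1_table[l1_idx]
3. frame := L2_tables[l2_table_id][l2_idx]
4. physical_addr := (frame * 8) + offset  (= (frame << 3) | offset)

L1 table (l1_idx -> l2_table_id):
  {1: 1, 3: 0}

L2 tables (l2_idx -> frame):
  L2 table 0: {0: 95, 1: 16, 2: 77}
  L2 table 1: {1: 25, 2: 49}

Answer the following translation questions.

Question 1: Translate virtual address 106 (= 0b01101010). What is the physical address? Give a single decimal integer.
Answer: 130

Derivation:
vaddr = 106 = 0b01101010
Split: l1_idx=3, l2_idx=1, offset=2
L1[3] = 0
L2[0][1] = 16
paddr = 16 * 8 + 2 = 130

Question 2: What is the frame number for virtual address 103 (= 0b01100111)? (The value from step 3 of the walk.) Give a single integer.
vaddr = 103: l1_idx=3, l2_idx=0
L1[3] = 0; L2[0][0] = 95

Answer: 95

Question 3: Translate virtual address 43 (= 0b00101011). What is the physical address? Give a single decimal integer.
Answer: 203

Derivation:
vaddr = 43 = 0b00101011
Split: l1_idx=1, l2_idx=1, offset=3
L1[1] = 1
L2[1][1] = 25
paddr = 25 * 8 + 3 = 203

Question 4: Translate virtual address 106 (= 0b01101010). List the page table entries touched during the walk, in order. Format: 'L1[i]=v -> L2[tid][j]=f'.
vaddr = 106 = 0b01101010
Split: l1_idx=3, l2_idx=1, offset=2

Answer: L1[3]=0 -> L2[0][1]=16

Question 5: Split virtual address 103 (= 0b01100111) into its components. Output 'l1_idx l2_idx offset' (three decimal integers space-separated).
Answer: 3 0 7

Derivation:
vaddr = 103 = 0b01100111
  top 3 bits -> l1_idx = 3
  next 2 bits -> l2_idx = 0
  bottom 3 bits -> offset = 7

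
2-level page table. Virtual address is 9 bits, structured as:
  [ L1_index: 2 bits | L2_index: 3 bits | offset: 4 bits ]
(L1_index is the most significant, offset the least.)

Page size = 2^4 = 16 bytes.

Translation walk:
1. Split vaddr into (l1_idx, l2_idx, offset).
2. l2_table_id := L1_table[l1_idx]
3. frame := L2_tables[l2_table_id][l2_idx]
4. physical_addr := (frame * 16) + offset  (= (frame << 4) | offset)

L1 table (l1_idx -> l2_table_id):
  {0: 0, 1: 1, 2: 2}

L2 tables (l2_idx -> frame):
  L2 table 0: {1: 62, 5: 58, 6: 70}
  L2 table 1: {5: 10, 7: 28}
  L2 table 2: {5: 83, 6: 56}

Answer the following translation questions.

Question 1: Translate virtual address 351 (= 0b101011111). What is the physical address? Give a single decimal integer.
Answer: 1343

Derivation:
vaddr = 351 = 0b101011111
Split: l1_idx=2, l2_idx=5, offset=15
L1[2] = 2
L2[2][5] = 83
paddr = 83 * 16 + 15 = 1343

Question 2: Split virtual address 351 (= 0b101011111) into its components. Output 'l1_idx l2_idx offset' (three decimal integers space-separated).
Answer: 2 5 15

Derivation:
vaddr = 351 = 0b101011111
  top 2 bits -> l1_idx = 2
  next 3 bits -> l2_idx = 5
  bottom 4 bits -> offset = 15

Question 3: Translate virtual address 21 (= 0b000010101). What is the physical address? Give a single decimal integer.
vaddr = 21 = 0b000010101
Split: l1_idx=0, l2_idx=1, offset=5
L1[0] = 0
L2[0][1] = 62
paddr = 62 * 16 + 5 = 997

Answer: 997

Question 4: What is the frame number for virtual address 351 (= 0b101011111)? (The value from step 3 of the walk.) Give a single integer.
vaddr = 351: l1_idx=2, l2_idx=5
L1[2] = 2; L2[2][5] = 83

Answer: 83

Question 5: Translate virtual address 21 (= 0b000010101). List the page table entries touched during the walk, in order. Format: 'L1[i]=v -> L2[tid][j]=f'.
Answer: L1[0]=0 -> L2[0][1]=62

Derivation:
vaddr = 21 = 0b000010101
Split: l1_idx=0, l2_idx=1, offset=5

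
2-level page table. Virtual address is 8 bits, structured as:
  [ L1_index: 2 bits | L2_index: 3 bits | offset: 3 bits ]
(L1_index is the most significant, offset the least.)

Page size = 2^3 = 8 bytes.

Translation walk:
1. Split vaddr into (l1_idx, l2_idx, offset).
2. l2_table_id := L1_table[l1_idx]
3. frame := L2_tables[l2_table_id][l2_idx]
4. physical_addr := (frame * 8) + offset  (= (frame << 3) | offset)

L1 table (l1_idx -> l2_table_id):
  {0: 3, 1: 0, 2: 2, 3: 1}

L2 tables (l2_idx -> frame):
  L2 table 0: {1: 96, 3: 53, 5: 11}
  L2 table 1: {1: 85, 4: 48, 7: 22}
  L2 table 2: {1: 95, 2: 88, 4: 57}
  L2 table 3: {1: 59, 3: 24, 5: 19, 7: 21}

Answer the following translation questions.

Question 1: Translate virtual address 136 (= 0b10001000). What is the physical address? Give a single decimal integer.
vaddr = 136 = 0b10001000
Split: l1_idx=2, l2_idx=1, offset=0
L1[2] = 2
L2[2][1] = 95
paddr = 95 * 8 + 0 = 760

Answer: 760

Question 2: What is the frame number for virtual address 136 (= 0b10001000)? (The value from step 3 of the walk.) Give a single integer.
Answer: 95

Derivation:
vaddr = 136: l1_idx=2, l2_idx=1
L1[2] = 2; L2[2][1] = 95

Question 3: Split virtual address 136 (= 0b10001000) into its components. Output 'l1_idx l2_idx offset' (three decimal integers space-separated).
Answer: 2 1 0

Derivation:
vaddr = 136 = 0b10001000
  top 2 bits -> l1_idx = 2
  next 3 bits -> l2_idx = 1
  bottom 3 bits -> offset = 0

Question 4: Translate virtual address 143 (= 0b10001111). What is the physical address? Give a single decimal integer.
vaddr = 143 = 0b10001111
Split: l1_idx=2, l2_idx=1, offset=7
L1[2] = 2
L2[2][1] = 95
paddr = 95 * 8 + 7 = 767

Answer: 767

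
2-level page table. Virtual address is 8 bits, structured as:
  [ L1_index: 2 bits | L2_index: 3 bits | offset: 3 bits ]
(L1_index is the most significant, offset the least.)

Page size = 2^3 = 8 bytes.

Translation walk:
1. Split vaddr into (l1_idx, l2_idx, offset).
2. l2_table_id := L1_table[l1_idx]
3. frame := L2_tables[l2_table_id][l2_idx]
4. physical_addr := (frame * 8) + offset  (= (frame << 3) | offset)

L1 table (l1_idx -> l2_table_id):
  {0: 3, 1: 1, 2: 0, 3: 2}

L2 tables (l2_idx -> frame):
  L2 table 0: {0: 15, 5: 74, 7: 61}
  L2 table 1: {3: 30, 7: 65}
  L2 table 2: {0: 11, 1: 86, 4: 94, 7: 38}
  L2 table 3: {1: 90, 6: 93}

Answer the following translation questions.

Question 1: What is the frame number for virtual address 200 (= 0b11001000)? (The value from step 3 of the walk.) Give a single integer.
vaddr = 200: l1_idx=3, l2_idx=1
L1[3] = 2; L2[2][1] = 86

Answer: 86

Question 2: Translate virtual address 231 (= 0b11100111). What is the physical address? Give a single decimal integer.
Answer: 759

Derivation:
vaddr = 231 = 0b11100111
Split: l1_idx=3, l2_idx=4, offset=7
L1[3] = 2
L2[2][4] = 94
paddr = 94 * 8 + 7 = 759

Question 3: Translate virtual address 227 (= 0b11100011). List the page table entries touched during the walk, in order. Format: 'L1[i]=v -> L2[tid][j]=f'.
Answer: L1[3]=2 -> L2[2][4]=94

Derivation:
vaddr = 227 = 0b11100011
Split: l1_idx=3, l2_idx=4, offset=3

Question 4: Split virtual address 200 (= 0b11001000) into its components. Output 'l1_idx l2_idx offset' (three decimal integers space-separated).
Answer: 3 1 0

Derivation:
vaddr = 200 = 0b11001000
  top 2 bits -> l1_idx = 3
  next 3 bits -> l2_idx = 1
  bottom 3 bits -> offset = 0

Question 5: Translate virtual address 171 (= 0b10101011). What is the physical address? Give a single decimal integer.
vaddr = 171 = 0b10101011
Split: l1_idx=2, l2_idx=5, offset=3
L1[2] = 0
L2[0][5] = 74
paddr = 74 * 8 + 3 = 595

Answer: 595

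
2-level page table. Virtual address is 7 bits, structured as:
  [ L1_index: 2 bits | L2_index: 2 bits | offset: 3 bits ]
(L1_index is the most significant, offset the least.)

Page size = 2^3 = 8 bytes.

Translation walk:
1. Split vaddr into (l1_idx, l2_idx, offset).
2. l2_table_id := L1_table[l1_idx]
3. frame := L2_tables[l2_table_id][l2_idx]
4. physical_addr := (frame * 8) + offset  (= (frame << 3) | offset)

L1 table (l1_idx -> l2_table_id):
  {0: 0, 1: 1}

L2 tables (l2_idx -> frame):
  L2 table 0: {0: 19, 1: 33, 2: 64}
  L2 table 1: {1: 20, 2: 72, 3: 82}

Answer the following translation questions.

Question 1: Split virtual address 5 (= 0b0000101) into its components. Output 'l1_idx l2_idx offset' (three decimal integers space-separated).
Answer: 0 0 5

Derivation:
vaddr = 5 = 0b0000101
  top 2 bits -> l1_idx = 0
  next 2 bits -> l2_idx = 0
  bottom 3 bits -> offset = 5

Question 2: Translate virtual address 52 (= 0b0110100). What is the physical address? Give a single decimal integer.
vaddr = 52 = 0b0110100
Split: l1_idx=1, l2_idx=2, offset=4
L1[1] = 1
L2[1][2] = 72
paddr = 72 * 8 + 4 = 580

Answer: 580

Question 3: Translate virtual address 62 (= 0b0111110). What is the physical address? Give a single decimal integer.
Answer: 662

Derivation:
vaddr = 62 = 0b0111110
Split: l1_idx=1, l2_idx=3, offset=6
L1[1] = 1
L2[1][3] = 82
paddr = 82 * 8 + 6 = 662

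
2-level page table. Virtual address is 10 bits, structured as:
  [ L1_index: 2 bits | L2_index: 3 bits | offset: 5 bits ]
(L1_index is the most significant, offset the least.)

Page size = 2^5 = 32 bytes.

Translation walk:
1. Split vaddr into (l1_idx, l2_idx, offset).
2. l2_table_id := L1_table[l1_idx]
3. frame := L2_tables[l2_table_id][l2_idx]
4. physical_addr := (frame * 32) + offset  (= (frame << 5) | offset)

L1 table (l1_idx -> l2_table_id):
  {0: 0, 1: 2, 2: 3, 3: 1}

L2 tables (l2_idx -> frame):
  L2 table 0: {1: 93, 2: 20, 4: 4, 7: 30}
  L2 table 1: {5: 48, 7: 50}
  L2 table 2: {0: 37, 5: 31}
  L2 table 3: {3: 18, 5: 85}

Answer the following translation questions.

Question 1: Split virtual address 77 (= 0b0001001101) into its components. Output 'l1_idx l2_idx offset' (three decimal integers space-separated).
Answer: 0 2 13

Derivation:
vaddr = 77 = 0b0001001101
  top 2 bits -> l1_idx = 0
  next 3 bits -> l2_idx = 2
  bottom 5 bits -> offset = 13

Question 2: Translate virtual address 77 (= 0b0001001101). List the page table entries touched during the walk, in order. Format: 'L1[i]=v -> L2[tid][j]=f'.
vaddr = 77 = 0b0001001101
Split: l1_idx=0, l2_idx=2, offset=13

Answer: L1[0]=0 -> L2[0][2]=20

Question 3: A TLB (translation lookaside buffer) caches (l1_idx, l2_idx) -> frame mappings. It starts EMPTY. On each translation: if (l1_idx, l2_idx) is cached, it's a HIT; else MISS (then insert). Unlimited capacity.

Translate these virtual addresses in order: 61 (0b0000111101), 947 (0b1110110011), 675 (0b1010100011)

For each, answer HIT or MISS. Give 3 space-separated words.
Answer: MISS MISS MISS

Derivation:
vaddr=61: (0,1) not in TLB -> MISS, insert
vaddr=947: (3,5) not in TLB -> MISS, insert
vaddr=675: (2,5) not in TLB -> MISS, insert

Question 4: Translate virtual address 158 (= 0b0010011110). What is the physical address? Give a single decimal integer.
Answer: 158

Derivation:
vaddr = 158 = 0b0010011110
Split: l1_idx=0, l2_idx=4, offset=30
L1[0] = 0
L2[0][4] = 4
paddr = 4 * 32 + 30 = 158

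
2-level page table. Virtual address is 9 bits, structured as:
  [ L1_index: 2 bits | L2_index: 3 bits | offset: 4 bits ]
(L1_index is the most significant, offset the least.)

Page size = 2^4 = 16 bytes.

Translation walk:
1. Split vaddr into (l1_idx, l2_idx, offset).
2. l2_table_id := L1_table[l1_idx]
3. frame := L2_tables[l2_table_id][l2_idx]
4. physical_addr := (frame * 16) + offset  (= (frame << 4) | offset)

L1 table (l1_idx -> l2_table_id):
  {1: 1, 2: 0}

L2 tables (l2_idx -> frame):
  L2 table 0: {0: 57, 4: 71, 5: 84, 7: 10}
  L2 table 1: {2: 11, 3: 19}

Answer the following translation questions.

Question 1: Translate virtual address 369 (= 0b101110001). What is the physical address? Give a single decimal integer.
vaddr = 369 = 0b101110001
Split: l1_idx=2, l2_idx=7, offset=1
L1[2] = 0
L2[0][7] = 10
paddr = 10 * 16 + 1 = 161

Answer: 161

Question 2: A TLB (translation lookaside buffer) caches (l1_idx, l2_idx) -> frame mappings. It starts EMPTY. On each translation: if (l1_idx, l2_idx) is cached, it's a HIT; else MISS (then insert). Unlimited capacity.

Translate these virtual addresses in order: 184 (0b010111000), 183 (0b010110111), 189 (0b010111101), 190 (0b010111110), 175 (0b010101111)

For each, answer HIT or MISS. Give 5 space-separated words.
Answer: MISS HIT HIT HIT MISS

Derivation:
vaddr=184: (1,3) not in TLB -> MISS, insert
vaddr=183: (1,3) in TLB -> HIT
vaddr=189: (1,3) in TLB -> HIT
vaddr=190: (1,3) in TLB -> HIT
vaddr=175: (1,2) not in TLB -> MISS, insert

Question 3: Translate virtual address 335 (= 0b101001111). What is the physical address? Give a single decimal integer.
Answer: 1151

Derivation:
vaddr = 335 = 0b101001111
Split: l1_idx=2, l2_idx=4, offset=15
L1[2] = 0
L2[0][4] = 71
paddr = 71 * 16 + 15 = 1151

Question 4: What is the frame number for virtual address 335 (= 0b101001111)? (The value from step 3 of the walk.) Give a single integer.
vaddr = 335: l1_idx=2, l2_idx=4
L1[2] = 0; L2[0][4] = 71

Answer: 71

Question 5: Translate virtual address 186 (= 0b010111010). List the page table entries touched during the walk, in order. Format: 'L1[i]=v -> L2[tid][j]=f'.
Answer: L1[1]=1 -> L2[1][3]=19

Derivation:
vaddr = 186 = 0b010111010
Split: l1_idx=1, l2_idx=3, offset=10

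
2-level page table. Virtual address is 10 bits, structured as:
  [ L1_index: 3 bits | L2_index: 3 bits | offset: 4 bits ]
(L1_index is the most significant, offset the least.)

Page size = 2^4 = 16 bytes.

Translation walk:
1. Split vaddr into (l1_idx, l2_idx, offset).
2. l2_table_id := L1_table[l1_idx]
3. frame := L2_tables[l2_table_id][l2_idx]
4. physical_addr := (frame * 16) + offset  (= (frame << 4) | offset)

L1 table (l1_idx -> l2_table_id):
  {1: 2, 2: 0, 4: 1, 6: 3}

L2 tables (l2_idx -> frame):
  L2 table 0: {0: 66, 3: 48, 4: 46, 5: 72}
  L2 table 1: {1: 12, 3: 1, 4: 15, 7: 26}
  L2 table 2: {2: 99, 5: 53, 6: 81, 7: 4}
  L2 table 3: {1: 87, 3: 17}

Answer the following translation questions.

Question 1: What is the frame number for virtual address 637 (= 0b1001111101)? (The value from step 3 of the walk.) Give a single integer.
Answer: 26

Derivation:
vaddr = 637: l1_idx=4, l2_idx=7
L1[4] = 1; L2[1][7] = 26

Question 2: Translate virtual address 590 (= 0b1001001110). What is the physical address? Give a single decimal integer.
vaddr = 590 = 0b1001001110
Split: l1_idx=4, l2_idx=4, offset=14
L1[4] = 1
L2[1][4] = 15
paddr = 15 * 16 + 14 = 254

Answer: 254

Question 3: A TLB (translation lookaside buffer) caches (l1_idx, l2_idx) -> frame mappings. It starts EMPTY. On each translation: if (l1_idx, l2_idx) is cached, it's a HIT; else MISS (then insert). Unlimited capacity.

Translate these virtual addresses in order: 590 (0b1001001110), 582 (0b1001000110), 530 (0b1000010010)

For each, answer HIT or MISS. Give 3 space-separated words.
vaddr=590: (4,4) not in TLB -> MISS, insert
vaddr=582: (4,4) in TLB -> HIT
vaddr=530: (4,1) not in TLB -> MISS, insert

Answer: MISS HIT MISS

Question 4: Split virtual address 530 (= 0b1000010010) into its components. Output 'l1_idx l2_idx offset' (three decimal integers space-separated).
vaddr = 530 = 0b1000010010
  top 3 bits -> l1_idx = 4
  next 3 bits -> l2_idx = 1
  bottom 4 bits -> offset = 2

Answer: 4 1 2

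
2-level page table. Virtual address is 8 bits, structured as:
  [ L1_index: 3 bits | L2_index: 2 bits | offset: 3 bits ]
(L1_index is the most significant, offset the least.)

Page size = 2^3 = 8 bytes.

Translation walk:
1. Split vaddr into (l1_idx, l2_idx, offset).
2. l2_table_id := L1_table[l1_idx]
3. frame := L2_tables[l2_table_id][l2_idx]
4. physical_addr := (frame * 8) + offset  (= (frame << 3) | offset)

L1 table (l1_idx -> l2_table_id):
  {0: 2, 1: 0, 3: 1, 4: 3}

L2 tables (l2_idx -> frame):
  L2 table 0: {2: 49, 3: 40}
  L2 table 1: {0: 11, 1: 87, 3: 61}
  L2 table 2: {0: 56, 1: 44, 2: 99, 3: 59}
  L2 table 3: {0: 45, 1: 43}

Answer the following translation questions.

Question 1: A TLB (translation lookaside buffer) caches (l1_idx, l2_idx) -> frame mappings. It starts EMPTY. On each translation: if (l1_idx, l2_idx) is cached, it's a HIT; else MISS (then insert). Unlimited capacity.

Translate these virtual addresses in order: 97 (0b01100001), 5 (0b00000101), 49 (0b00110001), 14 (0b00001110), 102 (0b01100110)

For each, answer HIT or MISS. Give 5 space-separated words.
vaddr=97: (3,0) not in TLB -> MISS, insert
vaddr=5: (0,0) not in TLB -> MISS, insert
vaddr=49: (1,2) not in TLB -> MISS, insert
vaddr=14: (0,1) not in TLB -> MISS, insert
vaddr=102: (3,0) in TLB -> HIT

Answer: MISS MISS MISS MISS HIT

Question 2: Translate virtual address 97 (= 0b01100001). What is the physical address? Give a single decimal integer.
Answer: 89

Derivation:
vaddr = 97 = 0b01100001
Split: l1_idx=3, l2_idx=0, offset=1
L1[3] = 1
L2[1][0] = 11
paddr = 11 * 8 + 1 = 89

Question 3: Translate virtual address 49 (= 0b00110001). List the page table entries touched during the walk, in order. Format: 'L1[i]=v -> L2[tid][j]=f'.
Answer: L1[1]=0 -> L2[0][2]=49

Derivation:
vaddr = 49 = 0b00110001
Split: l1_idx=1, l2_idx=2, offset=1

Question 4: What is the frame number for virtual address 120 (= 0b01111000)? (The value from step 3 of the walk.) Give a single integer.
Answer: 61

Derivation:
vaddr = 120: l1_idx=3, l2_idx=3
L1[3] = 1; L2[1][3] = 61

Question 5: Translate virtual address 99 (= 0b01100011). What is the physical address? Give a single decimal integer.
vaddr = 99 = 0b01100011
Split: l1_idx=3, l2_idx=0, offset=3
L1[3] = 1
L2[1][0] = 11
paddr = 11 * 8 + 3 = 91

Answer: 91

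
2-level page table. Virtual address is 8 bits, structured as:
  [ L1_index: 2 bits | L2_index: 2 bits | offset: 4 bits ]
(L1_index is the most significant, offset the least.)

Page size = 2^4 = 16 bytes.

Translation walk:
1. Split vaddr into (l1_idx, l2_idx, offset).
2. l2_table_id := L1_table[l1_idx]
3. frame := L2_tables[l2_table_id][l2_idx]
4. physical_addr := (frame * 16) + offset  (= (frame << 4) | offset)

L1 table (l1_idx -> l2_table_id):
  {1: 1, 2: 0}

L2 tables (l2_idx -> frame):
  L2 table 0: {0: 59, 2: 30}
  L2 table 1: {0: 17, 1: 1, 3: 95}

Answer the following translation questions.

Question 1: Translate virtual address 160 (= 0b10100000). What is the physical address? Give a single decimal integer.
Answer: 480

Derivation:
vaddr = 160 = 0b10100000
Split: l1_idx=2, l2_idx=2, offset=0
L1[2] = 0
L2[0][2] = 30
paddr = 30 * 16 + 0 = 480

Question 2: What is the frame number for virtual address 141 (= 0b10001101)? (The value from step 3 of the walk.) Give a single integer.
vaddr = 141: l1_idx=2, l2_idx=0
L1[2] = 0; L2[0][0] = 59

Answer: 59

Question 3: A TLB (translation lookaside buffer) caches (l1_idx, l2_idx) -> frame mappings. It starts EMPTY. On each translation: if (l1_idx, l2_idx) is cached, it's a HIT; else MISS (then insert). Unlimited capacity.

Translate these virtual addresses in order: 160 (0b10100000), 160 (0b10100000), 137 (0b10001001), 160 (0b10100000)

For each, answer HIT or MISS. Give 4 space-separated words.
Answer: MISS HIT MISS HIT

Derivation:
vaddr=160: (2,2) not in TLB -> MISS, insert
vaddr=160: (2,2) in TLB -> HIT
vaddr=137: (2,0) not in TLB -> MISS, insert
vaddr=160: (2,2) in TLB -> HIT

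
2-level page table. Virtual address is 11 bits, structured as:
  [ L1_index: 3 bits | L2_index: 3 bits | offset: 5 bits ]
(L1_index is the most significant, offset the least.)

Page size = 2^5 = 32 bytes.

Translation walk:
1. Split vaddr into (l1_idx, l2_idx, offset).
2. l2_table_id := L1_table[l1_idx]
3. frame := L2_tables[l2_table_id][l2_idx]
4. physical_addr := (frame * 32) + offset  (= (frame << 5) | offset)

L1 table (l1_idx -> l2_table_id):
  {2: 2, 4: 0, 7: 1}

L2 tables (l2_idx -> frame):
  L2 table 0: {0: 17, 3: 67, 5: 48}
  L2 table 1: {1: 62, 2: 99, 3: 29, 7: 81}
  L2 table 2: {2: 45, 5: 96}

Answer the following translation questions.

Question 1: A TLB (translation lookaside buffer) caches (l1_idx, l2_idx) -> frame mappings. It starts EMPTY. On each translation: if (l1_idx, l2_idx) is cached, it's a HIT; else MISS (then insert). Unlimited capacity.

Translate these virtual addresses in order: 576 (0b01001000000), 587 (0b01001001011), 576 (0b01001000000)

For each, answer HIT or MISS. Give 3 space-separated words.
vaddr=576: (2,2) not in TLB -> MISS, insert
vaddr=587: (2,2) in TLB -> HIT
vaddr=576: (2,2) in TLB -> HIT

Answer: MISS HIT HIT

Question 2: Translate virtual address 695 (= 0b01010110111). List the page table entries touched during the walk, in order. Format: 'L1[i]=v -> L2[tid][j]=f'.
vaddr = 695 = 0b01010110111
Split: l1_idx=2, l2_idx=5, offset=23

Answer: L1[2]=2 -> L2[2][5]=96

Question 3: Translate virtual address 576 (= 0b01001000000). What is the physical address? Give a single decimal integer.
Answer: 1440

Derivation:
vaddr = 576 = 0b01001000000
Split: l1_idx=2, l2_idx=2, offset=0
L1[2] = 2
L2[2][2] = 45
paddr = 45 * 32 + 0 = 1440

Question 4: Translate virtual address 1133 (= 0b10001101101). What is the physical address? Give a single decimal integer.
vaddr = 1133 = 0b10001101101
Split: l1_idx=4, l2_idx=3, offset=13
L1[4] = 0
L2[0][3] = 67
paddr = 67 * 32 + 13 = 2157

Answer: 2157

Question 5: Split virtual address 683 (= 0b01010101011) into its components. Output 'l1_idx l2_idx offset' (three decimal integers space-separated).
vaddr = 683 = 0b01010101011
  top 3 bits -> l1_idx = 2
  next 3 bits -> l2_idx = 5
  bottom 5 bits -> offset = 11

Answer: 2 5 11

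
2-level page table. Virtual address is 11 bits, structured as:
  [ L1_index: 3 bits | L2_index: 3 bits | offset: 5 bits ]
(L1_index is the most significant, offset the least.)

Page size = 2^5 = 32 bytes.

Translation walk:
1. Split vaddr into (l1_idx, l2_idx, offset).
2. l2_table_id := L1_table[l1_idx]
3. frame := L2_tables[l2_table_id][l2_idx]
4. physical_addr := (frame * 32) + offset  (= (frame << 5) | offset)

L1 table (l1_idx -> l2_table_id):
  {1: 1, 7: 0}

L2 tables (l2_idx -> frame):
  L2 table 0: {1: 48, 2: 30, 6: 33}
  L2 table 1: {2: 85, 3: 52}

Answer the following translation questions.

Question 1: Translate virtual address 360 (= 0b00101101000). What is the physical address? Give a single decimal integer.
vaddr = 360 = 0b00101101000
Split: l1_idx=1, l2_idx=3, offset=8
L1[1] = 1
L2[1][3] = 52
paddr = 52 * 32 + 8 = 1672

Answer: 1672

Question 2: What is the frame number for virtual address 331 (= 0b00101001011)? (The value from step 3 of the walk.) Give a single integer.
vaddr = 331: l1_idx=1, l2_idx=2
L1[1] = 1; L2[1][2] = 85

Answer: 85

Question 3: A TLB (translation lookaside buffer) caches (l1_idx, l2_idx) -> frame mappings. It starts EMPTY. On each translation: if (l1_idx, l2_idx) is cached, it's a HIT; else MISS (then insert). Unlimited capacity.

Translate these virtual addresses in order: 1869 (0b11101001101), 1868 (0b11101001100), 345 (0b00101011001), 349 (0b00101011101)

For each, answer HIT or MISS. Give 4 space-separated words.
Answer: MISS HIT MISS HIT

Derivation:
vaddr=1869: (7,2) not in TLB -> MISS, insert
vaddr=1868: (7,2) in TLB -> HIT
vaddr=345: (1,2) not in TLB -> MISS, insert
vaddr=349: (1,2) in TLB -> HIT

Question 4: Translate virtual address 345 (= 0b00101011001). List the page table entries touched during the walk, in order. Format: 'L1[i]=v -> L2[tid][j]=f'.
Answer: L1[1]=1 -> L2[1][2]=85

Derivation:
vaddr = 345 = 0b00101011001
Split: l1_idx=1, l2_idx=2, offset=25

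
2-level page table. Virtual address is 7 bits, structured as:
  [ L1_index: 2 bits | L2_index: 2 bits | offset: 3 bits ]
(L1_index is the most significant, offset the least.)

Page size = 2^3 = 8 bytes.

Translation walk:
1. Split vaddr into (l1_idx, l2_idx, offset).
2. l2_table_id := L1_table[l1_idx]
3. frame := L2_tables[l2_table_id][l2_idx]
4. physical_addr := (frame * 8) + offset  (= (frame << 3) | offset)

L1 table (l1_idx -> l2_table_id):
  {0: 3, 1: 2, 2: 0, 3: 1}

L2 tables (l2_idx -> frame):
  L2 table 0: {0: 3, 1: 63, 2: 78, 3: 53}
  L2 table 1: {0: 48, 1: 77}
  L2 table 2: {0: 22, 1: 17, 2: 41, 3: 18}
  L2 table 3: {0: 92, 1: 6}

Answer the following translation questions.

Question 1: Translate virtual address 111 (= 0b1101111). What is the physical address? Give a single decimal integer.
Answer: 623

Derivation:
vaddr = 111 = 0b1101111
Split: l1_idx=3, l2_idx=1, offset=7
L1[3] = 1
L2[1][1] = 77
paddr = 77 * 8 + 7 = 623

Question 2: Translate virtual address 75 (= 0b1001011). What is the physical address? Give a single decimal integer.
vaddr = 75 = 0b1001011
Split: l1_idx=2, l2_idx=1, offset=3
L1[2] = 0
L2[0][1] = 63
paddr = 63 * 8 + 3 = 507

Answer: 507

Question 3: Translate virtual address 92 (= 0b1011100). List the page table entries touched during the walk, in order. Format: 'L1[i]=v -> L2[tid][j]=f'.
Answer: L1[2]=0 -> L2[0][3]=53

Derivation:
vaddr = 92 = 0b1011100
Split: l1_idx=2, l2_idx=3, offset=4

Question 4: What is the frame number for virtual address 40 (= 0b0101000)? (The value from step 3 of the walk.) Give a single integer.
Answer: 17

Derivation:
vaddr = 40: l1_idx=1, l2_idx=1
L1[1] = 2; L2[2][1] = 17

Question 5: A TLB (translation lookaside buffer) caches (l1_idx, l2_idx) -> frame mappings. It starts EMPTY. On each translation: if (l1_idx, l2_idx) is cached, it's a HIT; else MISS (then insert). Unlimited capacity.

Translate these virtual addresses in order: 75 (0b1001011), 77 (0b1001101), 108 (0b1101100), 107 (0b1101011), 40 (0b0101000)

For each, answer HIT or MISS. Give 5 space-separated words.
Answer: MISS HIT MISS HIT MISS

Derivation:
vaddr=75: (2,1) not in TLB -> MISS, insert
vaddr=77: (2,1) in TLB -> HIT
vaddr=108: (3,1) not in TLB -> MISS, insert
vaddr=107: (3,1) in TLB -> HIT
vaddr=40: (1,1) not in TLB -> MISS, insert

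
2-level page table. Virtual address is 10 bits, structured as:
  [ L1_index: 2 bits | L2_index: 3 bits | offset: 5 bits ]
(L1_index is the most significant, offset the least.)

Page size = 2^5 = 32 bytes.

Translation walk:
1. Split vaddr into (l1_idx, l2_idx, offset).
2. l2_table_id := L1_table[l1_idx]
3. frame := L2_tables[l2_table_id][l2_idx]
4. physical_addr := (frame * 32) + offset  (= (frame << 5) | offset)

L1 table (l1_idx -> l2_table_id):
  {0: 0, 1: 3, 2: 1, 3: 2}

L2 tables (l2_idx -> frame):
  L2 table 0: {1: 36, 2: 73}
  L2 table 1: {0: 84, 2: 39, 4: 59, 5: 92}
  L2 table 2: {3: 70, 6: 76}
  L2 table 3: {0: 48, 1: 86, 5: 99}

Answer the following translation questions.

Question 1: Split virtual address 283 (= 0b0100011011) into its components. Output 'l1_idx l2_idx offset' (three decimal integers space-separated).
vaddr = 283 = 0b0100011011
  top 2 bits -> l1_idx = 1
  next 3 bits -> l2_idx = 0
  bottom 5 bits -> offset = 27

Answer: 1 0 27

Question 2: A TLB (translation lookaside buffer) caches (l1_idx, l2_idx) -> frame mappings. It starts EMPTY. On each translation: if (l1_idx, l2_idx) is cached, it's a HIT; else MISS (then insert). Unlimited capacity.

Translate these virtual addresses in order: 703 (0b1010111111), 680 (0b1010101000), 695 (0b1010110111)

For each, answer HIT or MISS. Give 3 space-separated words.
vaddr=703: (2,5) not in TLB -> MISS, insert
vaddr=680: (2,5) in TLB -> HIT
vaddr=695: (2,5) in TLB -> HIT

Answer: MISS HIT HIT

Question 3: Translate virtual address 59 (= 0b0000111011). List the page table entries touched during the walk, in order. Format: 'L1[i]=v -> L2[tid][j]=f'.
Answer: L1[0]=0 -> L2[0][1]=36

Derivation:
vaddr = 59 = 0b0000111011
Split: l1_idx=0, l2_idx=1, offset=27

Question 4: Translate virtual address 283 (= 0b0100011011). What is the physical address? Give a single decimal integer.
Answer: 1563

Derivation:
vaddr = 283 = 0b0100011011
Split: l1_idx=1, l2_idx=0, offset=27
L1[1] = 3
L2[3][0] = 48
paddr = 48 * 32 + 27 = 1563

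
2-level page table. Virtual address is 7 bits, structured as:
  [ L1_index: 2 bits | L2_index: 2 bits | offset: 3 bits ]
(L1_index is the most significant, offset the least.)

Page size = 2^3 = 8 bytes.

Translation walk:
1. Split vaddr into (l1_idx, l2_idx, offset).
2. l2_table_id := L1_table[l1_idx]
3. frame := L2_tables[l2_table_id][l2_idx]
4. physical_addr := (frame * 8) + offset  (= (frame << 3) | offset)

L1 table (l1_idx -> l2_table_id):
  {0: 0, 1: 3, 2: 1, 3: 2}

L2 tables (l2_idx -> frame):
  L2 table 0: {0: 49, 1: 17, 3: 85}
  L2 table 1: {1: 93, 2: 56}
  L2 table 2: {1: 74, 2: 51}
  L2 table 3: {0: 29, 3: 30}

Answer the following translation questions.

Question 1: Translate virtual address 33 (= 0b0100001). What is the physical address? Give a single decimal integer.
Answer: 233

Derivation:
vaddr = 33 = 0b0100001
Split: l1_idx=1, l2_idx=0, offset=1
L1[1] = 3
L2[3][0] = 29
paddr = 29 * 8 + 1 = 233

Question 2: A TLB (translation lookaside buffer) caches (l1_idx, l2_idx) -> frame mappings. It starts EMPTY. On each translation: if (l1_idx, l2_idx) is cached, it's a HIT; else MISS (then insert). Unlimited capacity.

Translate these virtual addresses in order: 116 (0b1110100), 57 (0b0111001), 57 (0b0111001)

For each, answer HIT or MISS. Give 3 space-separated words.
vaddr=116: (3,2) not in TLB -> MISS, insert
vaddr=57: (1,3) not in TLB -> MISS, insert
vaddr=57: (1,3) in TLB -> HIT

Answer: MISS MISS HIT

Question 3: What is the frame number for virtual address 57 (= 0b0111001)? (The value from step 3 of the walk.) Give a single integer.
vaddr = 57: l1_idx=1, l2_idx=3
L1[1] = 3; L2[3][3] = 30

Answer: 30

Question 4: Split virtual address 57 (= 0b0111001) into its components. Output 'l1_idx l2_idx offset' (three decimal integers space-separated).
Answer: 1 3 1

Derivation:
vaddr = 57 = 0b0111001
  top 2 bits -> l1_idx = 1
  next 2 bits -> l2_idx = 3
  bottom 3 bits -> offset = 1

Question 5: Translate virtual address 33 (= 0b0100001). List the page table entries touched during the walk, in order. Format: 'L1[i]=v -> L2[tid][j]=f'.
Answer: L1[1]=3 -> L2[3][0]=29

Derivation:
vaddr = 33 = 0b0100001
Split: l1_idx=1, l2_idx=0, offset=1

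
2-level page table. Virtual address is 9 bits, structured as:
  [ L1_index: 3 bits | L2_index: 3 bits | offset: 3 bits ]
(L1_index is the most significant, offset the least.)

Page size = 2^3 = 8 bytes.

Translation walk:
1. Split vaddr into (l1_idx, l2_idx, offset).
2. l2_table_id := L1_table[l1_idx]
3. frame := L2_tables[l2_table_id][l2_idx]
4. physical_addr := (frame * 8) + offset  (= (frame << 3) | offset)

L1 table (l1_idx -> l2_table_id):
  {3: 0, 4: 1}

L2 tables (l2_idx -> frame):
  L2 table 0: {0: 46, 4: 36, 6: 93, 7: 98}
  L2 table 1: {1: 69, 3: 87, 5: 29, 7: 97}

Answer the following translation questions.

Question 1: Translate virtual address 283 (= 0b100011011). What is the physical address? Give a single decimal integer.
Answer: 699

Derivation:
vaddr = 283 = 0b100011011
Split: l1_idx=4, l2_idx=3, offset=3
L1[4] = 1
L2[1][3] = 87
paddr = 87 * 8 + 3 = 699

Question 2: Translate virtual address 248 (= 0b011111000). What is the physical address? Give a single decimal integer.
vaddr = 248 = 0b011111000
Split: l1_idx=3, l2_idx=7, offset=0
L1[3] = 0
L2[0][7] = 98
paddr = 98 * 8 + 0 = 784

Answer: 784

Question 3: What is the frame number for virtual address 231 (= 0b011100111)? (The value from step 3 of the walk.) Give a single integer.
vaddr = 231: l1_idx=3, l2_idx=4
L1[3] = 0; L2[0][4] = 36

Answer: 36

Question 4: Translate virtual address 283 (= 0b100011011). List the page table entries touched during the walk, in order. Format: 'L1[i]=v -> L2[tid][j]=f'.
vaddr = 283 = 0b100011011
Split: l1_idx=4, l2_idx=3, offset=3

Answer: L1[4]=1 -> L2[1][3]=87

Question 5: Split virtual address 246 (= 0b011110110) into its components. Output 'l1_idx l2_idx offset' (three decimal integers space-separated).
Answer: 3 6 6

Derivation:
vaddr = 246 = 0b011110110
  top 3 bits -> l1_idx = 3
  next 3 bits -> l2_idx = 6
  bottom 3 bits -> offset = 6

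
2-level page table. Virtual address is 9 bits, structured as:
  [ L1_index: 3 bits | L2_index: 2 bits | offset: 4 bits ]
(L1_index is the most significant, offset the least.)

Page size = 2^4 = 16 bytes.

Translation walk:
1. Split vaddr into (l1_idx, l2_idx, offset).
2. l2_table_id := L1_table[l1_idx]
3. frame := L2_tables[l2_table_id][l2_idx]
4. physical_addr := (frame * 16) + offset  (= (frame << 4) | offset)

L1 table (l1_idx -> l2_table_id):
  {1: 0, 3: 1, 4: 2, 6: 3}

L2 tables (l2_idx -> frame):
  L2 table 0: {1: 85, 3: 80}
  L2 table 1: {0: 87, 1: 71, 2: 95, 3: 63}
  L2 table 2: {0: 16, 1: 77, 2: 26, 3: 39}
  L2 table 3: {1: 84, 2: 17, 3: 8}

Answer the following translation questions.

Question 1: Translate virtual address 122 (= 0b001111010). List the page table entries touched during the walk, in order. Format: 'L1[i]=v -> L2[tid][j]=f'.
vaddr = 122 = 0b001111010
Split: l1_idx=1, l2_idx=3, offset=10

Answer: L1[1]=0 -> L2[0][3]=80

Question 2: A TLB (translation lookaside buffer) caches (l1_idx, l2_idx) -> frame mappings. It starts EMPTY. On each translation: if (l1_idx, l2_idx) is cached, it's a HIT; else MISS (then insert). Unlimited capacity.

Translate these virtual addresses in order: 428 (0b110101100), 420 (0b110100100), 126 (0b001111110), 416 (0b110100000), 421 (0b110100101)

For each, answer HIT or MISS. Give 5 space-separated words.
vaddr=428: (6,2) not in TLB -> MISS, insert
vaddr=420: (6,2) in TLB -> HIT
vaddr=126: (1,3) not in TLB -> MISS, insert
vaddr=416: (6,2) in TLB -> HIT
vaddr=421: (6,2) in TLB -> HIT

Answer: MISS HIT MISS HIT HIT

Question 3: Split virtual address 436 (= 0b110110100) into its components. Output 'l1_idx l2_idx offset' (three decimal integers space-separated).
Answer: 6 3 4

Derivation:
vaddr = 436 = 0b110110100
  top 3 bits -> l1_idx = 6
  next 2 bits -> l2_idx = 3
  bottom 4 bits -> offset = 4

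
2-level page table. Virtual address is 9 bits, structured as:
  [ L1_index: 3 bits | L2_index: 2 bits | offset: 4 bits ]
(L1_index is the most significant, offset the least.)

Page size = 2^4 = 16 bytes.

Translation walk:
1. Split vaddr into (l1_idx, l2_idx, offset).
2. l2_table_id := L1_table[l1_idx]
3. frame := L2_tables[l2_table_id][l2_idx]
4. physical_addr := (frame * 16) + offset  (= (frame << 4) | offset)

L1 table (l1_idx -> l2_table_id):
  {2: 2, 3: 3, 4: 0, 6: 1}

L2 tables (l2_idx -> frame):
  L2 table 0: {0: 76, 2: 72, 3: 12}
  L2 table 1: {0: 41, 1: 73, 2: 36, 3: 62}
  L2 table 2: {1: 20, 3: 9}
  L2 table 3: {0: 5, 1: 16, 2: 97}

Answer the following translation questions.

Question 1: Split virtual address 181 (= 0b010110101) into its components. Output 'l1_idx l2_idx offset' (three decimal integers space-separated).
Answer: 2 3 5

Derivation:
vaddr = 181 = 0b010110101
  top 3 bits -> l1_idx = 2
  next 2 bits -> l2_idx = 3
  bottom 4 bits -> offset = 5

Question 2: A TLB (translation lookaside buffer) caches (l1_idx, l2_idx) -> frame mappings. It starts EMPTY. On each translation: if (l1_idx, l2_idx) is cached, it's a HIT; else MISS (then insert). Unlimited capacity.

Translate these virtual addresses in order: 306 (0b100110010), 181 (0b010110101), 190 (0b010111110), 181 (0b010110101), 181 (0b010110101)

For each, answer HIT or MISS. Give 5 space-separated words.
vaddr=306: (4,3) not in TLB -> MISS, insert
vaddr=181: (2,3) not in TLB -> MISS, insert
vaddr=190: (2,3) in TLB -> HIT
vaddr=181: (2,3) in TLB -> HIT
vaddr=181: (2,3) in TLB -> HIT

Answer: MISS MISS HIT HIT HIT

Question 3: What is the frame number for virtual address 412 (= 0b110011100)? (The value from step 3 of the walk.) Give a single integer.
vaddr = 412: l1_idx=6, l2_idx=1
L1[6] = 1; L2[1][1] = 73

Answer: 73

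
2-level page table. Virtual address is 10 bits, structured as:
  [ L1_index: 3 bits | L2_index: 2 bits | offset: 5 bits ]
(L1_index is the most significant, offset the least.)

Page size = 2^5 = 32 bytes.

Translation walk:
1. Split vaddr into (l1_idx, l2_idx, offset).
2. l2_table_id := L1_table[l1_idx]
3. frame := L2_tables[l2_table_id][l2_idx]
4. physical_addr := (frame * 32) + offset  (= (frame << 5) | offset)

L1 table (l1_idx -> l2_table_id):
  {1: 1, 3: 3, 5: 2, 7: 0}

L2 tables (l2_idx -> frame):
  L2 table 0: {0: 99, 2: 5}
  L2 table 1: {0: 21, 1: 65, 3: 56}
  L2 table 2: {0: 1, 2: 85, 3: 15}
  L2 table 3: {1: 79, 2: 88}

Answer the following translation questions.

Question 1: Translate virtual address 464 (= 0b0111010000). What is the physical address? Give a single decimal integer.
Answer: 2832

Derivation:
vaddr = 464 = 0b0111010000
Split: l1_idx=3, l2_idx=2, offset=16
L1[3] = 3
L2[3][2] = 88
paddr = 88 * 32 + 16 = 2832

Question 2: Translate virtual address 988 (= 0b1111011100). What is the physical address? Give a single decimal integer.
vaddr = 988 = 0b1111011100
Split: l1_idx=7, l2_idx=2, offset=28
L1[7] = 0
L2[0][2] = 5
paddr = 5 * 32 + 28 = 188

Answer: 188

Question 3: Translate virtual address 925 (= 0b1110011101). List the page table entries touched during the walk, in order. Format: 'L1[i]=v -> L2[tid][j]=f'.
vaddr = 925 = 0b1110011101
Split: l1_idx=7, l2_idx=0, offset=29

Answer: L1[7]=0 -> L2[0][0]=99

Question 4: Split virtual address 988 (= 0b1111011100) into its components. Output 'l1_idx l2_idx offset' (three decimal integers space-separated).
Answer: 7 2 28

Derivation:
vaddr = 988 = 0b1111011100
  top 3 bits -> l1_idx = 7
  next 2 bits -> l2_idx = 2
  bottom 5 bits -> offset = 28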